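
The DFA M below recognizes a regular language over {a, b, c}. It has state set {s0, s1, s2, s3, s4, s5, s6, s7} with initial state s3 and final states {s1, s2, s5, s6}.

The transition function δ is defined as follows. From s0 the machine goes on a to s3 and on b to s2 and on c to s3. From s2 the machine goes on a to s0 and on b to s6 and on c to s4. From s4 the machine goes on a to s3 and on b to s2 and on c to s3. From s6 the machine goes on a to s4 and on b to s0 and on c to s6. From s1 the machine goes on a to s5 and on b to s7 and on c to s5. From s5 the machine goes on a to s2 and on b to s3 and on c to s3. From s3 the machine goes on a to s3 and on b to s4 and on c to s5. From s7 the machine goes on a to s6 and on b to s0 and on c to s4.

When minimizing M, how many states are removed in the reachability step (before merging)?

2

No path from s3 leads to s1, s7; the other 6 states are all reachable.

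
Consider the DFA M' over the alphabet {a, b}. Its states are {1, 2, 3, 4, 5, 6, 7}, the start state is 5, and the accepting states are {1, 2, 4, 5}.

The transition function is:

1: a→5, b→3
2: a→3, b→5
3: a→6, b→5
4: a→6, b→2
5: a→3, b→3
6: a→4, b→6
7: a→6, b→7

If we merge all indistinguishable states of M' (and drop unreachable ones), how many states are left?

5

Reachable states from the start: {2,3,4,5,6}. Unreachable: {1,7} — drop them.
P0 = {2,4,5} | {3,6}.
Split {2,4,5} by δ(·,b) → {2,4} and {5}.
Split {2,4} by δ(·,b) → {2} and {4}.
Refine {3,6} on symbol a: members go to different blocks, giving {3} and {6}.
The partition is now stable with 5 blocks: {2} | {3} | {5} | {4} | {6}.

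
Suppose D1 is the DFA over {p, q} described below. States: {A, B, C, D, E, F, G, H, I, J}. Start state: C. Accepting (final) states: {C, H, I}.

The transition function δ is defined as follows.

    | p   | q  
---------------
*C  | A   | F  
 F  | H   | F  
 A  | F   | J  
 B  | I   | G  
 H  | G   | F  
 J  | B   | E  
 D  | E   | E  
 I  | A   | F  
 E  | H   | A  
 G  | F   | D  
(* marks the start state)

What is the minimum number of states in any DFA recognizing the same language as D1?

5

All states are reachable from the start state.
P0 = {C,H,I} | {A,B,D,E,F,G,J}.
Split {A,B,D,E,F,G,J} by δ(·,p) → {A,D,G,J} and {B,E,F}.
On input q, block {A,D,G,J} splits into {A,G} and {D,J}.
Split {B,E,F} by δ(·,q) → {B,E} and {F}.
No further refinement is possible. Final partition (5 blocks): {C,H,I} | {A,G} | {B,E} | {D,J} | {F}.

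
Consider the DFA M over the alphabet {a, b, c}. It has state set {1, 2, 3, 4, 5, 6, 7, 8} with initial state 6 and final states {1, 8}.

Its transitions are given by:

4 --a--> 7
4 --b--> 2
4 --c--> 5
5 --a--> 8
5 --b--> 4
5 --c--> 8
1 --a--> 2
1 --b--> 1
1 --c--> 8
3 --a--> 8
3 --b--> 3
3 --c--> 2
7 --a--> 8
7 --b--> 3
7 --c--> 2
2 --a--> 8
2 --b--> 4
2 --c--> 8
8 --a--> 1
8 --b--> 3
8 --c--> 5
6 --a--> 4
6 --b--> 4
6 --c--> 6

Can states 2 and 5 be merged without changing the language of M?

Yes

P0 = {1,8} | {2,3,4,5,6,7}.
Split {1,8} by δ(·,a) → {1} and {8}.
On input a, block {2,3,4,5,6,7} splits into {2,3,5,7} and {4,6}.
Split {2,3,5,7} by δ(·,b) → {2,5} and {3,7}.
Split {4,6} by δ(·,a) → {4} and {6}.
No further refinement is possible. Final partition (6 blocks): {1} | {2,5} | {8} | {4} | {3,7} | {6}.
2 and 5 lie in the same block of the stable partition, so they are equivalent — no string distinguishes them.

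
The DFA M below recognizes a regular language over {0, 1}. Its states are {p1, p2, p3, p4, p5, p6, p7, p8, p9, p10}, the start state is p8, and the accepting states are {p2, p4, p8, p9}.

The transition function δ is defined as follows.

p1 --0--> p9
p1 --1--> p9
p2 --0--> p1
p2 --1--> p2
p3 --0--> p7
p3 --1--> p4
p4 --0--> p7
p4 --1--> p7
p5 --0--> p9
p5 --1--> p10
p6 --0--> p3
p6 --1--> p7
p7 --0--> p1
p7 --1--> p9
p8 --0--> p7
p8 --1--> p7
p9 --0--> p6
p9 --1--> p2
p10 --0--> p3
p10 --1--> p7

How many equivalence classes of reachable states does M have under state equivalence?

7

Reachable states from the start: {p1,p2,p3,p4,p6,p7,p8,p9}. Unreachable: {p5,p10} — drop them.
Start with accepting vs non-accepting: {p2,p4,p8,p9} | {p1,p3,p6,p7}.
Refine {p2,p4,p8,p9} on symbol 1: members go to different blocks, giving {p2,p9} and {p4,p8}.
Refine {p1,p3,p6,p7} on symbol 0: members go to different blocks, giving {p3,p6,p7} and {p1}.
Split {p2,p9} by δ(·,0) → {p2} and {p9}.
Refine {p3,p6,p7} on symbol 0: members go to different blocks, giving {p3,p6} and {p7}.
Split {p3,p6} by δ(·,0) → {p3} and {p6}.
The partition is now stable with 7 blocks: {p2} | {p3} | {p4,p8} | {p1} | {p9} | {p7} | {p6}.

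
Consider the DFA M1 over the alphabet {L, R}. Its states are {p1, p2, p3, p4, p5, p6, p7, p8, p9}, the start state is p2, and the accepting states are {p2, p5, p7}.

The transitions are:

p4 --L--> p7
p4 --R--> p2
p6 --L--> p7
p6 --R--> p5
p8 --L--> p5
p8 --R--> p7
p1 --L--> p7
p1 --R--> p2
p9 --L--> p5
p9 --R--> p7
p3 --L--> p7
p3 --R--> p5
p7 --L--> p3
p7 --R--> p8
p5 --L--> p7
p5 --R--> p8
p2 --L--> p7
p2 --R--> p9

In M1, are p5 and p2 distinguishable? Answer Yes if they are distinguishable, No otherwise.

No

States {p1,p4,p6} cannot be reached from the start state, so discard them.
Start with accepting vs non-accepting: {p2,p5,p7} | {p3,p8,p9}.
On input L, block {p2,p5,p7} splits into {p2,p5} and {p7}.
On input L, block {p3,p8,p9} splits into {p8,p9} and {p3}.
No further refinement is possible. Final partition (4 blocks): {p2,p5} | {p8,p9} | {p7} | {p3}.
p5 and p2 lie in the same block of the stable partition, so they are equivalent — no string distinguishes them.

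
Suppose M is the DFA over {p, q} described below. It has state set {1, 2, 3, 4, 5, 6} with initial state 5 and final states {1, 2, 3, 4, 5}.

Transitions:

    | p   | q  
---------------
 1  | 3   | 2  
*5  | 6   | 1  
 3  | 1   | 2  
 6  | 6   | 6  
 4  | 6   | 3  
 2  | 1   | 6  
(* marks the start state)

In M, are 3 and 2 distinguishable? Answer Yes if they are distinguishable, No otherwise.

States {4} cannot be reached from the start state, so discard them.
P0 = {1,2,3,5} | {6}.
On input p, block {1,2,3,5} splits into {1,2,3} and {5}.
On input q, block {1,2,3} splits into {1,3} and {2}.
The partition is now stable with 4 blocks: {1,3} | {6} | {5} | {2}.
3 and 2 end up in different blocks, so they are distinguishable. For instance, the string 'q' is accepted from only 3.

Yes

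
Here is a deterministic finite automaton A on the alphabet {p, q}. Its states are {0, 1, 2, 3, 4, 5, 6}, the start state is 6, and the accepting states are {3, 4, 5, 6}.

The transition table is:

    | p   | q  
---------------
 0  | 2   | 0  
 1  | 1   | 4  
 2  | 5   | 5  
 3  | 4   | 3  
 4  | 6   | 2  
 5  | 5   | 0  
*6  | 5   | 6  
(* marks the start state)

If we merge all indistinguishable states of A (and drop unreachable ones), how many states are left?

4

States {1,3,4} cannot be reached from the start state, so discard them.
P0 = {5,6} | {0,2}.
Split {5,6} by δ(·,q) → {5} and {6}.
On input p, block {0,2} splits into {0} and {2}.
No further refinement is possible. Final partition (4 blocks): {5} | {0} | {6} | {2}.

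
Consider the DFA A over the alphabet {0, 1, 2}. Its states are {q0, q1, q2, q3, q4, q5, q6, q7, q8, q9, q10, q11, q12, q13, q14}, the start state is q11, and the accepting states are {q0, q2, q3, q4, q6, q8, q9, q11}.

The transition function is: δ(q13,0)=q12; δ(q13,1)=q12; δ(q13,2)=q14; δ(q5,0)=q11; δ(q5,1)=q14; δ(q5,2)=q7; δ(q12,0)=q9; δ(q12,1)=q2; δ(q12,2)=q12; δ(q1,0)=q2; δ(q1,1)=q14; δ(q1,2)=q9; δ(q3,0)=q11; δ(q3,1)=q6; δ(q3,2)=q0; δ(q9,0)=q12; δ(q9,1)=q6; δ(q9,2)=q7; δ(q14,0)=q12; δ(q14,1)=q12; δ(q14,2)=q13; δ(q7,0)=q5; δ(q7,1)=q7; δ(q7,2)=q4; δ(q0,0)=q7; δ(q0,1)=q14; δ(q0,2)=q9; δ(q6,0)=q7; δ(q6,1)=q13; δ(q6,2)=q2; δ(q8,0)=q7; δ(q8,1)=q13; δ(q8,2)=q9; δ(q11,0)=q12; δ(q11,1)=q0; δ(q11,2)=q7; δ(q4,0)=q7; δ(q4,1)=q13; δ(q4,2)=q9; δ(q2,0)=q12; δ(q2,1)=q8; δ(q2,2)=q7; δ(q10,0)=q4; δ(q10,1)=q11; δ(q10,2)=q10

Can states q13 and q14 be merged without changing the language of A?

Yes

States {q1,q3,q10} cannot be reached from the start state, so discard them.
P0 = {q0,q2,q4,q6,q8,q9,q11} | {q5,q7,q12,q13,q14}.
Refine {q0,q2,q4,q6,q8,q9,q11} on symbol 1: members go to different blocks, giving {q0,q4,q6,q8} and {q2,q9,q11}.
Refine {q5,q7,q12,q13,q14} on symbol 0: members go to different blocks, giving {q7,q13,q14} and {q5,q12}.
On input 1, block {q7,q13,q14} splits into {q13,q14} and {q7}.
Refine {q5,q12} on symbol 1: members go to different blocks, giving {q5} and {q12}.
Stable partition: {q0,q4,q6,q8} | {q13,q14} | {q2,q9,q11} | {q5} | {q7} | {q12} — 6 equivalence classes.
q13 and q14 lie in the same block of the stable partition, so they are equivalent — no string distinguishes them.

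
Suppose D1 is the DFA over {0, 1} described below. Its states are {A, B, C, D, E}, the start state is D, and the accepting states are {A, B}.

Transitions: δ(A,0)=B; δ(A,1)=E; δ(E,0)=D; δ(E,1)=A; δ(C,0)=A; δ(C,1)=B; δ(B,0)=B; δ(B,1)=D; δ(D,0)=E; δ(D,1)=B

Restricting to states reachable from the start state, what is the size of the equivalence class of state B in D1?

2

States {C} cannot be reached from the start state, so discard them.
P0 = {A,B} | {D,E}.
Stable partition: {A,B} | {D,E} — 2 equivalence classes.
The equivalence class containing B is {A,B}, of size 2.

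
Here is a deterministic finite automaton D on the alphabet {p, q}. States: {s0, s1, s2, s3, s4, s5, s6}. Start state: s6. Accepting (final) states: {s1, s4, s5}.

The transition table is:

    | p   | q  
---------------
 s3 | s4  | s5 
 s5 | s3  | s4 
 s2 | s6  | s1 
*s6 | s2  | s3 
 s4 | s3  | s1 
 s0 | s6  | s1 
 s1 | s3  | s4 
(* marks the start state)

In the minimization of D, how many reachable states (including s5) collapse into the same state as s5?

Reachable states from the start: {s1,s2,s3,s4,s5,s6}. Unreachable: {s0} — drop them.
Start with accepting vs non-accepting: {s1,s4,s5} | {s2,s3,s6}.
Refine {s2,s3,s6} on symbol p: members go to different blocks, giving {s2,s6} and {s3}.
Split {s2,s6} by δ(·,q) → {s2} and {s6}.
Stable partition: {s1,s4,s5} | {s2} | {s3} | {s6} — 4 equivalence classes.
The equivalence class containing s5 is {s1,s4,s5}, of size 3.

3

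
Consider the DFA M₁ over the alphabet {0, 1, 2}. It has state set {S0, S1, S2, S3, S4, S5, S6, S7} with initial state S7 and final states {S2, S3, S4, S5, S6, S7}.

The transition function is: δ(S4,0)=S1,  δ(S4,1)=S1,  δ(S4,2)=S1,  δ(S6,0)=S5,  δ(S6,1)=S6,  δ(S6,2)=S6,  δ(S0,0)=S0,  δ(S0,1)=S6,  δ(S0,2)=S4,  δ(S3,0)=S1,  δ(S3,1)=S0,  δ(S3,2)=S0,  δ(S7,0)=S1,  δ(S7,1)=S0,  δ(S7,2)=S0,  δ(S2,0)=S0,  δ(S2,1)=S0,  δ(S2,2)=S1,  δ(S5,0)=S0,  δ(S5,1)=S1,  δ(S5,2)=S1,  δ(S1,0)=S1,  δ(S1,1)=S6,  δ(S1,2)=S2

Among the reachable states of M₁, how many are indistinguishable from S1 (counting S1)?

Reachable states from the start: {S0,S1,S2,S4,S5,S6,S7}. Unreachable: {S3} — drop them.
Start with accepting vs non-accepting: {S2,S4,S5,S6,S7} | {S0,S1}.
Split {S2,S4,S5,S6,S7} by δ(·,0) → {S2,S4,S5,S7} and {S6}.
No further refinement is possible. Final partition (3 blocks): {S2,S4,S5,S7} | {S0,S1} | {S6}.
The equivalence class containing S1 is {S0,S1}, of size 2.

2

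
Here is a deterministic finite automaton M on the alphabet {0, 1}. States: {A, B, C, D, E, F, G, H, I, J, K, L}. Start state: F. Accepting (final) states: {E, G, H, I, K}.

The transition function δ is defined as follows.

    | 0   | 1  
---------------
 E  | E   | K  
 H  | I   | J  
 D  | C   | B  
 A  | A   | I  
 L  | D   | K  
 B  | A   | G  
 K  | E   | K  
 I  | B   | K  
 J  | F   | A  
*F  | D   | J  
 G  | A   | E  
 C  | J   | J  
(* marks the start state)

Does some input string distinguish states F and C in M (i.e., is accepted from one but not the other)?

No

Reachable states from the start: {A,B,C,D,E,F,G,I,J,K}. Unreachable: {H,L} — drop them.
P0 = {E,G,I,K} | {A,B,C,D,F,J}.
Split {E,G,I,K} by δ(·,0) → {E,K} and {G,I}.
On input 1, block {A,B,C,D,F,J} splits into {C,D,F,J} and {A,B}.
Refine {C,D,F,J} on symbol 1: members go to different blocks, giving {C,F} and {D,J}.
The partition is now stable with 5 blocks: {E,K} | {C,F} | {G,I} | {A,B} | {D,J}.
F and C lie in the same block of the stable partition, so they are equivalent — no string distinguishes them.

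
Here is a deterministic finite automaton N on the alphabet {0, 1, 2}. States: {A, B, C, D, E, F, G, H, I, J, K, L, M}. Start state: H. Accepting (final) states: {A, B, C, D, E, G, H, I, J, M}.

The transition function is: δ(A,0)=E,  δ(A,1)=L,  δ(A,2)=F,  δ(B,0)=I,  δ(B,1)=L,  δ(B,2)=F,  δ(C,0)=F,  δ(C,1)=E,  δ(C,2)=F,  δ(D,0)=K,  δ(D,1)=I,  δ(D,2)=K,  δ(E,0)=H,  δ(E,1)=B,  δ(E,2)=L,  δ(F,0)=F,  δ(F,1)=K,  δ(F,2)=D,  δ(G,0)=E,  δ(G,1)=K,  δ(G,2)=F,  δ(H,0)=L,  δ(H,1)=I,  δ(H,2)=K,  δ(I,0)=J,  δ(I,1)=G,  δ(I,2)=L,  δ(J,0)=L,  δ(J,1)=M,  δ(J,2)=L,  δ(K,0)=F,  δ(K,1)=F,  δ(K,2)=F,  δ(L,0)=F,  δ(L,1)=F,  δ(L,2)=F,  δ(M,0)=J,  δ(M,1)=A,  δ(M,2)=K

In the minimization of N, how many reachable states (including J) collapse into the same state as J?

3

States {C} cannot be reached from the start state, so discard them.
Initial partition by acceptance: {A,B,D,E,G,H,I,J,M} | {F,K,L}.
Refine {A,B,D,E,G,H,I,J,M} on symbol 0: members go to different blocks, giving {A,B,E,G,I,M} and {D,H,J}.
Split {A,B,E,G,I,M} by δ(·,0) → {A,B,G} and {E,I,M}.
Split {F,K,L} by δ(·,2) → {K,L} and {F}.
The partition is now stable with 5 blocks: {A,B,G} | {K,L} | {D,H,J} | {E,I,M} | {F}.
The equivalence class containing J is {D,H,J}, of size 3.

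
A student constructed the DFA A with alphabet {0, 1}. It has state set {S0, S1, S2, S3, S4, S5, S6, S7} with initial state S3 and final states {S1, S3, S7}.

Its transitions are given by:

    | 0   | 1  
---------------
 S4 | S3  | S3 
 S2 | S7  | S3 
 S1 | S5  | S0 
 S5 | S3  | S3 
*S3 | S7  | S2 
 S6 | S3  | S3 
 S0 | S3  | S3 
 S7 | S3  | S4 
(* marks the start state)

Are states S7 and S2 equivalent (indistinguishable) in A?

No

Reachable states from the start: {S2,S3,S4,S7}. Unreachable: {S0,S1,S5,S6} — drop them.
Initial partition by acceptance: {S3,S7} | {S2,S4}.
The partition is now stable with 2 blocks: {S3,S7} | {S2,S4}.
S7 and S2 end up in different blocks, so they are distinguishable. For instance, the string 'ε' is accepted from only S7.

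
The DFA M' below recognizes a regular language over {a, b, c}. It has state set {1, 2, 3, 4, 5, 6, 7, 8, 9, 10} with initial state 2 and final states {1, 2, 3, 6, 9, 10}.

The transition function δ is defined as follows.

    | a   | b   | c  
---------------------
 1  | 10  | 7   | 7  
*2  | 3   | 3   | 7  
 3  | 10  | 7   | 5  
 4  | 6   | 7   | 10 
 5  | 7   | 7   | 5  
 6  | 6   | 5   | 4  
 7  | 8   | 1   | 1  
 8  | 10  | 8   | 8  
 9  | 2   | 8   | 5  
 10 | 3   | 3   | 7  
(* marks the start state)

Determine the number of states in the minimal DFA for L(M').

6

First remove the unreachable states {4,6,9}; 7 states remain.
Start with accepting vs non-accepting: {1,2,3,10} | {5,7,8}.
Split {1,2,3,10} by δ(·,b) → {1,3} and {2,10}.
On input a, block {5,7,8} splits into {5,7} and {8}.
Split {5,7} by δ(·,a) → {5} and {7}.
On input c, block {1,3} splits into {1} and {3}.
No further refinement is possible. Final partition (6 blocks): {1} | {5} | {2,10} | {8} | {7} | {3}.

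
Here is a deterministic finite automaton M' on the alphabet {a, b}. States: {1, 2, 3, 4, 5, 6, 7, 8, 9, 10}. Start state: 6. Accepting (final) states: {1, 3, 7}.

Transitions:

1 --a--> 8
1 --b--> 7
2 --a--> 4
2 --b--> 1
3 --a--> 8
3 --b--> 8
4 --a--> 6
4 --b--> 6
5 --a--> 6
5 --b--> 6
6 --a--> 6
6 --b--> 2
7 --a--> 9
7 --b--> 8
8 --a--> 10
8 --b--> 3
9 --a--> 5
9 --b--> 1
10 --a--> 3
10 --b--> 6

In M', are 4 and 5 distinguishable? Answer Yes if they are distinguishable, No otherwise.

No

All states are reachable from the start state.
P0 = {1,3,7} | {2,4,5,6,8,9,10}.
On input b, block {1,3,7} splits into {3,7} and {1}.
Refine {2,4,5,6,8,9,10} on symbol a: members go to different blocks, giving {2,4,5,6,8,9} and {10}.
Refine {2,4,5,6,8,9} on symbol a: members go to different blocks, giving {2,4,5,6,9} and {8}.
Split {3,7} by δ(·,a) → {3} and {7}.
On input b, block {2,4,5,6,9} splits into {4,5,6} and {2,9}.
Split {4,5,6} by δ(·,b) → {4,5} and {6}.
Stable partition: {3} | {4,5} | {1} | {10} | {8} | {7} | {2,9} | {6} — 8 equivalence classes.
4 and 5 lie in the same block of the stable partition, so they are equivalent — no string distinguishes them.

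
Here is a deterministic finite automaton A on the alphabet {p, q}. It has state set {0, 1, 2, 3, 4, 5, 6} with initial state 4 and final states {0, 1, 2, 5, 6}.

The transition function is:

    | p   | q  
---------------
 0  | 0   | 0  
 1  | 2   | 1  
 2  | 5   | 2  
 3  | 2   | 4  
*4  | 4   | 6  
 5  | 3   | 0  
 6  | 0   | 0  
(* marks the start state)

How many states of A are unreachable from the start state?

4

No path from 4 leads to 1, 2, 3, 5; the other 3 states are all reachable.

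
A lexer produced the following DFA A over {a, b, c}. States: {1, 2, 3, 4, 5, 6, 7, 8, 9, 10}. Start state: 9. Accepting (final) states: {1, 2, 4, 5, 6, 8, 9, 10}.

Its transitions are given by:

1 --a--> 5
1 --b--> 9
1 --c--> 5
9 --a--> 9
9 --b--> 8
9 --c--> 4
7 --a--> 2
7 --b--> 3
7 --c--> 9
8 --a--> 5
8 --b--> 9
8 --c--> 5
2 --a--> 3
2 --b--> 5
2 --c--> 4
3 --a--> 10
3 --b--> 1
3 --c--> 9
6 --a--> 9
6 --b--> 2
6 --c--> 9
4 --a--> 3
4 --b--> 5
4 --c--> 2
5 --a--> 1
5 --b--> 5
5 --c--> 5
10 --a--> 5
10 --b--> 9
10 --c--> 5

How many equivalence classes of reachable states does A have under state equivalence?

Reachable states from the start: {1,2,3,4,5,8,9,10}. Unreachable: {6,7} — drop them.
Initial partition by acceptance: {1,2,4,5,8,9,10} | {3}.
On input a, block {1,2,4,5,8,9,10} splits into {1,5,8,9,10} and {2,4}.
On input c, block {1,5,8,9,10} splits into {1,5,8,10} and {9}.
Split {1,5,8,10} by δ(·,b) → {1,8,10} and {5}.
Stable partition: {1,8,10} | {3} | {2,4} | {9} | {5} — 5 equivalence classes.

5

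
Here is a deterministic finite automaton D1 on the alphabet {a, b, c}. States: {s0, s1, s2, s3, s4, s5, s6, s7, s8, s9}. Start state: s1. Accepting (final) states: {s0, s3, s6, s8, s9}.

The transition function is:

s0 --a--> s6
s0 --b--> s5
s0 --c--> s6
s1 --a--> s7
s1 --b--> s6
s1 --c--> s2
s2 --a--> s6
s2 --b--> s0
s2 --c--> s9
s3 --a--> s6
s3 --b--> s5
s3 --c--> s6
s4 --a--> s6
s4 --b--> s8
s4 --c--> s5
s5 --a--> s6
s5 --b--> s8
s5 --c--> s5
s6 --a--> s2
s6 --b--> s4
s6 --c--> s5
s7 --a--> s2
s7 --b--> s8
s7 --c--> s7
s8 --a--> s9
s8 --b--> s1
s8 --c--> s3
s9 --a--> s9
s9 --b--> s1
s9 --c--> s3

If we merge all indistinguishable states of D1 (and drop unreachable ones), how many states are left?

Start with accepting vs non-accepting: {s0,s3,s6,s8,s9} | {s1,s2,s4,s5,s7}.
On input a, block {s0,s3,s6,s8,s9} splits into {s0,s3,s8,s9} and {s6}.
Refine {s0,s3,s8,s9} on symbol a: members go to different blocks, giving {s0,s3} and {s8,s9}.
Split {s1,s2,s4,s5,s7} by δ(·,a) → {s2,s4,s5} and {s1,s7}.
Split {s2,s4,s5} by δ(·,b) → {s4,s5} and {s2}.
Refine {s1,s7} on symbol a: members go to different blocks, giving {s1} and {s7}.
Stable partition: {s0,s3} | {s4,s5} | {s6} | {s8,s9} | {s1} | {s2} | {s7} — 7 equivalence classes.

7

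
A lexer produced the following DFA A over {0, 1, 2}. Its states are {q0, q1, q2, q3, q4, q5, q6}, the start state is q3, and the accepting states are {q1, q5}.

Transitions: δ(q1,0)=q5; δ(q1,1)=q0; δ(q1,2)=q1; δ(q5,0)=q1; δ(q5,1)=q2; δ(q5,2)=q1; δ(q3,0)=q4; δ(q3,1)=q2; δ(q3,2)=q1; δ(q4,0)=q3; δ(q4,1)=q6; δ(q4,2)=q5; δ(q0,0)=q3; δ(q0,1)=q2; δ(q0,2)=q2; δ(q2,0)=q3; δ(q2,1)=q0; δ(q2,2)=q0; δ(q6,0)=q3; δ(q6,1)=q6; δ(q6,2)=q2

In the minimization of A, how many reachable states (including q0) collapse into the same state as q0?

3

Every state is reachable, so we keep all 7.
P0 = {q1,q5} | {q0,q2,q3,q4,q6}.
Refine {q0,q2,q3,q4,q6} on symbol 2: members go to different blocks, giving {q0,q2,q6} and {q3,q4}.
No further refinement is possible. Final partition (3 blocks): {q1,q5} | {q0,q2,q6} | {q3,q4}.
State q0 belongs to the block {q0,q2,q6}, which has 3 states.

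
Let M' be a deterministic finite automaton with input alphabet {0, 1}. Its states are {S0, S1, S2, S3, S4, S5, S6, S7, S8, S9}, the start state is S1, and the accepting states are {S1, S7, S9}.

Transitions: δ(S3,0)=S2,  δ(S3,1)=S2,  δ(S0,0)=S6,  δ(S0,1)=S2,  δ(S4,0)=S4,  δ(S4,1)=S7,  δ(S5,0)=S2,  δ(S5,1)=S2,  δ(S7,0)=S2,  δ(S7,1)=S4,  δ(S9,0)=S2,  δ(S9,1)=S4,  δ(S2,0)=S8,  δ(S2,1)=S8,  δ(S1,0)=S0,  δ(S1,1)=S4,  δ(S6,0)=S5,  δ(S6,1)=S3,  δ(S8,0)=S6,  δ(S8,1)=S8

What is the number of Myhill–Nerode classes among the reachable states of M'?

First remove the unreachable states {S9}; 9 states remain.
P0 = {S1,S7} | {S0,S2,S3,S4,S5,S6,S8}.
On input 1, block {S0,S2,S3,S4,S5,S6,S8} splits into {S0,S2,S3,S5,S6,S8} and {S4}.
Stable partition: {S1,S7} | {S0,S2,S3,S5,S6,S8} | {S4} — 3 equivalence classes.

3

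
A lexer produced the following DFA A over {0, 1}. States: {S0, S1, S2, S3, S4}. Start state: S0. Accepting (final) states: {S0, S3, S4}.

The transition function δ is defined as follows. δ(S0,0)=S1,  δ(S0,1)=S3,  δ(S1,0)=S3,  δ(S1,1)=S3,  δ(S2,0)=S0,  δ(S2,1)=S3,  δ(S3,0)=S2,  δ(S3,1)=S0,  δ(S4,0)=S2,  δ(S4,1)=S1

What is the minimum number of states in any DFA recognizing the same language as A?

2

States {S4} cannot be reached from the start state, so discard them.
Initial partition by acceptance: {S0,S3} | {S1,S2}.
No further refinement is possible. Final partition (2 blocks): {S0,S3} | {S1,S2}.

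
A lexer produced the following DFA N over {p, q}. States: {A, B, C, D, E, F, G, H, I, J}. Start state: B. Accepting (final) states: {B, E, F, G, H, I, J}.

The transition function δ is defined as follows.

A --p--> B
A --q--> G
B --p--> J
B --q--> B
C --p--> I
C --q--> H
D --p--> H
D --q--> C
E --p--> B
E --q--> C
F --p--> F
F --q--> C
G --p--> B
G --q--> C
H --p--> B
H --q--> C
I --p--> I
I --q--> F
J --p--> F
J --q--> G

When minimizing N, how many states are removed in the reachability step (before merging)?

3

BFS from B reaches {B, C, F, G, H, I, J}; the 3 state(s) A, D, E are never visited.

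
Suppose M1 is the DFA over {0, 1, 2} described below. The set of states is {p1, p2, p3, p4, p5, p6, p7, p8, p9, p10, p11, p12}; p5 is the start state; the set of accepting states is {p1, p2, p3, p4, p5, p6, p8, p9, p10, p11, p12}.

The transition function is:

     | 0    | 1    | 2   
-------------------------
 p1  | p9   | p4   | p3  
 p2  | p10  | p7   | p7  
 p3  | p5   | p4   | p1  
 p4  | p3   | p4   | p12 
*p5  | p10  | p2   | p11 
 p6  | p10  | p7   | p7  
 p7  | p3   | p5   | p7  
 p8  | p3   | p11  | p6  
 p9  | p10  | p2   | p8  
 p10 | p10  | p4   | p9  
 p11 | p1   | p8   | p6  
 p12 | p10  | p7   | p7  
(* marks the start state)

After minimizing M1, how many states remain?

P0 = {p1,p2,p3,p4,p5,p6,p8,p9,p10,p11,p12} | {p7}.
On input 1, block {p1,p2,p3,p4,p5,p6,p8,p9,p10,p11,p12} splits into {p1,p3,p4,p5,p8,p9,p10,p11} and {p2,p6,p12}.
On input 1, block {p1,p3,p4,p5,p8,p9,p10,p11} splits into {p1,p3,p4,p8,p10,p11} and {p5,p9}.
Split {p1,p3,p4,p8,p10,p11} by δ(·,0) → {p4,p8,p10,p11} and {p1,p3}.
On input 0, block {p4,p8,p10,p11} splits into {p4,p8,p11} and {p10}.
No further refinement is possible. Final partition (6 blocks): {p4,p8,p11} | {p7} | {p2,p6,p12} | {p5,p9} | {p1,p3} | {p10}.

6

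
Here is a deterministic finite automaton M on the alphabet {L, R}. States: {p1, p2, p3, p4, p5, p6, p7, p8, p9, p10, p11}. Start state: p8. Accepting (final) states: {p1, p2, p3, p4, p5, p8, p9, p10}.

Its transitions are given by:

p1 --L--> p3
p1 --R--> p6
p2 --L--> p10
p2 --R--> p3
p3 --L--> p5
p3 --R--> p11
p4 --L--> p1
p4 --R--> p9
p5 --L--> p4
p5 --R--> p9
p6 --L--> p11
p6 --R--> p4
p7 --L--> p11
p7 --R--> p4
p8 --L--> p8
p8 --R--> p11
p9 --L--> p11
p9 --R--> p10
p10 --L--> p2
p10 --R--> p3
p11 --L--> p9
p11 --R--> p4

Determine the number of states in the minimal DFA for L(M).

9

Reachable states from the start: {p1,p2,p3,p4,p5,p6,p8,p9,p10,p11}. Unreachable: {p7} — drop them.
P0 = {p1,p2,p3,p4,p5,p8,p9,p10} | {p6,p11}.
Refine {p1,p2,p3,p4,p5,p8,p9,p10} on symbol L: members go to different blocks, giving {p1,p2,p3,p4,p5,p8,p10} and {p9}.
On input R, block {p1,p2,p3,p4,p5,p8,p10} splits into {p1,p3,p8} and {p2,p10} and {p4,p5}.
Refine {p1,p3,p8} on symbol L: members go to different blocks, giving {p1,p8} and {p3}.
Refine {p1,p8} on symbol L: members go to different blocks, giving {p1} and {p8}.
Refine {p6,p11} on symbol L: members go to different blocks, giving {p6} and {p11}.
Refine {p4,p5} on symbol L: members go to different blocks, giving {p4} and {p5}.
The partition is now stable with 9 blocks: {p1} | {p6} | {p9} | {p2,p10} | {p4} | {p3} | {p8} | {p11} | {p5}.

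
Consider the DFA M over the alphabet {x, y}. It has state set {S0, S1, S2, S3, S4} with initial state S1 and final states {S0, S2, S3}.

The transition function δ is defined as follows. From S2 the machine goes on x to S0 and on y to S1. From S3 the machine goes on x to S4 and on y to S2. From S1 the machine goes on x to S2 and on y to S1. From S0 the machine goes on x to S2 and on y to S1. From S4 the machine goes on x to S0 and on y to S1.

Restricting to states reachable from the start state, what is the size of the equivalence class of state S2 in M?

2

States {S3,S4} cannot be reached from the start state, so discard them.
P0 = {S0,S2} | {S1}.
The partition is now stable with 2 blocks: {S0,S2} | {S1}.
State S2 belongs to the block {S0,S2}, which has 2 states.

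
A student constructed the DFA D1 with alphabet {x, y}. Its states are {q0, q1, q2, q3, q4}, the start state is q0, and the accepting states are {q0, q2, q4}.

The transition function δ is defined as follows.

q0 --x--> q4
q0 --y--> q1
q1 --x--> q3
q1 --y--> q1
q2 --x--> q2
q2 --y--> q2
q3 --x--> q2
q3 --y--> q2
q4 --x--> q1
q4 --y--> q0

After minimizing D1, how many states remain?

All states are reachable from the start state.
Initial partition by acceptance: {q0,q2,q4} | {q1,q3}.
Split {q0,q2,q4} by δ(·,x) → {q0,q2} and {q4}.
Split {q0,q2} by δ(·,x) → {q0} and {q2}.
On input x, block {q1,q3} splits into {q1} and {q3}.
No further refinement is possible. Final partition (5 blocks): {q0} | {q1} | {q4} | {q2} | {q3}.

5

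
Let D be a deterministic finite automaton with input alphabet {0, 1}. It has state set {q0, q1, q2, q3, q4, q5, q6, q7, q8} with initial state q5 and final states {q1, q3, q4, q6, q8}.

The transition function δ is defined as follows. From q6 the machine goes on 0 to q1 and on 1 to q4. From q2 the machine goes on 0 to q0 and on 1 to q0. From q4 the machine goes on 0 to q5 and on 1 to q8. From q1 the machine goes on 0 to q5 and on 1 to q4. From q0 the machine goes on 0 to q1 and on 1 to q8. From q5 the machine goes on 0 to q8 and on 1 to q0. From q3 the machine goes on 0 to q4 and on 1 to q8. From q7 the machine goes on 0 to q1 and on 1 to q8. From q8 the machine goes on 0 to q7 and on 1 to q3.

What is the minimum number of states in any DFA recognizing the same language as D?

Reachable states from the start: {q0,q1,q3,q4,q5,q7,q8}. Unreachable: {q2,q6} — drop them.
Initial partition by acceptance: {q1,q3,q4,q8} | {q0,q5,q7}.
Split {q1,q3,q4,q8} by δ(·,0) → {q1,q4,q8} and {q3}.
On input 1, block {q1,q4,q8} splits into {q1,q4} and {q8}.
Refine {q1,q4} on symbol 1: members go to different blocks, giving {q1} and {q4}.
Refine {q0,q5,q7} on symbol 0: members go to different blocks, giving {q0,q7} and {q5}.
Stable partition: {q1} | {q0,q7} | {q3} | {q8} | {q4} | {q5} — 6 equivalence classes.

6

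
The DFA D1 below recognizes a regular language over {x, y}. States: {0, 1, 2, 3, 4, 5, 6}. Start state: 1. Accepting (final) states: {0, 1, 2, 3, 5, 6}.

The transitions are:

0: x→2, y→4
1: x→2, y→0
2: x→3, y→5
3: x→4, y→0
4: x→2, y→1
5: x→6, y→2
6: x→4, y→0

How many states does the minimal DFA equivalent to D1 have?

Initial partition by acceptance: {0,1,2,3,5,6} | {4}.
Refine {0,1,2,3,5,6} on symbol x: members go to different blocks, giving {0,1,2,5} and {3,6}.
Split {0,1,2,5} by δ(·,x) → {0,1} and {2,5}.
On input y, block {0,1} splits into {0} and {1}.
The partition is now stable with 5 blocks: {0} | {4} | {3,6} | {2,5} | {1}.

5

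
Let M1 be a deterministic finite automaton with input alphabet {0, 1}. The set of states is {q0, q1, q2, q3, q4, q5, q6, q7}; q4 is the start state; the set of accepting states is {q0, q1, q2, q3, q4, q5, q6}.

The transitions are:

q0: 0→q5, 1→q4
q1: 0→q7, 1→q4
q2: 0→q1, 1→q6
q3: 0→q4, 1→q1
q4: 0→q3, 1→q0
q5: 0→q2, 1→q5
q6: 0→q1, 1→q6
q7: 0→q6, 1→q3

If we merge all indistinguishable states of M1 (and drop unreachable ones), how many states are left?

7

Every state is reachable, so we keep all 8.
Start with accepting vs non-accepting: {q0,q1,q2,q3,q4,q5,q6} | {q7}.
On input 0, block {q0,q1,q2,q3,q4,q5,q6} splits into {q0,q2,q3,q4,q5,q6} and {q1}.
Refine {q0,q2,q3,q4,q5,q6} on symbol 0: members go to different blocks, giving {q0,q3,q4,q5} and {q2,q6}.
Refine {q0,q3,q4,q5} on symbol 0: members go to different blocks, giving {q0,q3,q4} and {q5}.
Split {q0,q3,q4} by δ(·,0) → {q3,q4} and {q0}.
On input 1, block {q3,q4} splits into {q3} and {q4}.
The partition is now stable with 7 blocks: {q3} | {q7} | {q1} | {q2,q6} | {q5} | {q0} | {q4}.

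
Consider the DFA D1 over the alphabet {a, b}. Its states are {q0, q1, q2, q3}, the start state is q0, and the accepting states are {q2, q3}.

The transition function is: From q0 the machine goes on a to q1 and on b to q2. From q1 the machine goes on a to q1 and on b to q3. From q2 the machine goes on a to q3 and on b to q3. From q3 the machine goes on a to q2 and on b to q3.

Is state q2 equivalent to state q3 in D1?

Yes

Every state is reachable, so we keep all 4.
P0 = {q2,q3} | {q0,q1}.
Stable partition: {q2,q3} | {q0,q1} — 2 equivalence classes.
q2 and q3 lie in the same block of the stable partition, so they are equivalent — no string distinguishes them.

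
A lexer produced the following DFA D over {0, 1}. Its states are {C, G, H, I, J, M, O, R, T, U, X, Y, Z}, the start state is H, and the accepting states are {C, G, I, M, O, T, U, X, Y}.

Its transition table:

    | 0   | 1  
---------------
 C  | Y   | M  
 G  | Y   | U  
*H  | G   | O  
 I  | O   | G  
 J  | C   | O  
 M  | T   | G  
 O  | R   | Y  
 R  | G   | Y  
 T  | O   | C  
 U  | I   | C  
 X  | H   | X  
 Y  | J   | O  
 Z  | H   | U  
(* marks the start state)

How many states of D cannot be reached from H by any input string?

2

Starting at H and following transitions, the reachable set is {C, G, H, I, J, M, O, R, T, U, Y}. That leaves X, Z unreachable — 2 in total.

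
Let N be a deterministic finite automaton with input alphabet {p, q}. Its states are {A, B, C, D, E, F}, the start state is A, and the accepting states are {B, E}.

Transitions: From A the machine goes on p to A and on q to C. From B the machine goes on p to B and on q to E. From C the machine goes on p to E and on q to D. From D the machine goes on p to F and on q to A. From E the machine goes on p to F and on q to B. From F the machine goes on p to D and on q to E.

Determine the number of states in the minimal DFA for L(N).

6

All states are reachable from the start state.
Initial partition by acceptance: {B,E} | {A,C,D,F}.
Split {B,E} by δ(·,p) → {B} and {E}.
Split {A,C,D,F} by δ(·,p) → {A,D,F} and {C}.
On input q, block {A,D,F} splits into {A} and {D} and {F}.
Stable partition: {B} | {A} | {E} | {C} | {D} | {F} — 6 equivalence classes.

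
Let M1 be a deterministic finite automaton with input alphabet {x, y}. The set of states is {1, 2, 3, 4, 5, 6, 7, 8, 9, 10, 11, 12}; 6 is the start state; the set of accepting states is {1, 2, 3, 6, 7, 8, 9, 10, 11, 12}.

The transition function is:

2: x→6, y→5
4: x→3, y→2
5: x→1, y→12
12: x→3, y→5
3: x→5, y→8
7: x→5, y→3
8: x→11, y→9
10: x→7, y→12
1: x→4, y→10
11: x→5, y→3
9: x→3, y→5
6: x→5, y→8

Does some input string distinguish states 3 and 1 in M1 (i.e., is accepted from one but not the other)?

Start with accepting vs non-accepting: {1,2,3,6,7,8,9,10,11,12} | {4,5}.
Split {1,2,3,6,7,8,9,10,11,12} by δ(·,x) → {1,3,6,7,11} and {2,8,9,10,12}.
Split {1,3,6,7,11} by δ(·,y) → {1,3,6} and {7,11}.
On input x, block {2,8,9,10,12} splits into {2,9,12} and {8,10}.
Stable partition: {1,3,6} | {4,5} | {2,9,12} | {7,11} | {8,10} — 5 equivalence classes.
3 and 1 lie in the same block of the stable partition, so they are equivalent — no string distinguishes them.

No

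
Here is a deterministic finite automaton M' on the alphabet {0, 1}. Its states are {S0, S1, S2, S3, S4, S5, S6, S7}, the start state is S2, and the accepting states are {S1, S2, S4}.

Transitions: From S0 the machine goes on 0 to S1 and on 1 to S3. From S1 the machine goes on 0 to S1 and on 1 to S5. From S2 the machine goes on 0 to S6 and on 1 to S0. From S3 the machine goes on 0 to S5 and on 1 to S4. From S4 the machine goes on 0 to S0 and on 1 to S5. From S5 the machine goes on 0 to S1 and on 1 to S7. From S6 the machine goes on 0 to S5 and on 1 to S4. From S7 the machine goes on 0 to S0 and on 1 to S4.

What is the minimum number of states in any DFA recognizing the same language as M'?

5

All states are reachable from the start state.
Initial partition by acceptance: {S1,S2,S4} | {S0,S3,S5,S6,S7}.
Refine {S1,S2,S4} on symbol 0: members go to different blocks, giving {S2,S4} and {S1}.
On input 0, block {S0,S3,S5,S6,S7} splits into {S3,S6,S7} and {S0,S5}.
Refine {S2,S4} on symbol 0: members go to different blocks, giving {S2} and {S4}.
No further refinement is possible. Final partition (5 blocks): {S2} | {S3,S6,S7} | {S1} | {S0,S5} | {S4}.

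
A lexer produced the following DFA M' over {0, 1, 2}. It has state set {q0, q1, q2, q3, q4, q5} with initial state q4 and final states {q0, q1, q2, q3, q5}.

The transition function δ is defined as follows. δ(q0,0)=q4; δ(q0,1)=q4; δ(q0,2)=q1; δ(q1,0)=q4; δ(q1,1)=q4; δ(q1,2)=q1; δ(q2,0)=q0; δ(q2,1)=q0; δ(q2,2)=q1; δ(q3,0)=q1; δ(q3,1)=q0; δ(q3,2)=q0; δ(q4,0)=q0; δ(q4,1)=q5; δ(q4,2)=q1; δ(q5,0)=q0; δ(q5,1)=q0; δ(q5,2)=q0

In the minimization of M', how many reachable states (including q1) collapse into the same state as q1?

2

States {q2,q3} cannot be reached from the start state, so discard them.
Start with accepting vs non-accepting: {q0,q1,q5} | {q4}.
Refine {q0,q1,q5} on symbol 0: members go to different blocks, giving {q0,q1} and {q5}.
No further refinement is possible. Final partition (3 blocks): {q0,q1} | {q4} | {q5}.
State q1 belongs to the block {q0,q1}, which has 2 states.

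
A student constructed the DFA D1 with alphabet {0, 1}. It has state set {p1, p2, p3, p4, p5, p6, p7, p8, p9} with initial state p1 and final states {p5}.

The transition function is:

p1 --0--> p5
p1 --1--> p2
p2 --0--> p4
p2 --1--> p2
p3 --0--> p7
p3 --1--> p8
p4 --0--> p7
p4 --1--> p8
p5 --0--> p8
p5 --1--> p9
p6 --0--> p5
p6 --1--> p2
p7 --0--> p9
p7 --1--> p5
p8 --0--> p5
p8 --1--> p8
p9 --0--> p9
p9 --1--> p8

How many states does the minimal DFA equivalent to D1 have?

7

Reachable states from the start: {p1,p2,p4,p5,p7,p8,p9}. Unreachable: {p3,p6} — drop them.
Start with accepting vs non-accepting: {p5} | {p1,p2,p4,p7,p8,p9}.
Refine {p1,p2,p4,p7,p8,p9} on symbol 0: members go to different blocks, giving {p2,p4,p7,p9} and {p1,p8}.
Split {p2,p4,p7,p9} by δ(·,1) → {p4,p9} and {p2} and {p7}.
Refine {p4,p9} on symbol 0: members go to different blocks, giving {p4} and {p9}.
Split {p1,p8} by δ(·,1) → {p1} and {p8}.
Stable partition: {p5} | {p4} | {p1} | {p2} | {p7} | {p9} | {p8} — 7 equivalence classes.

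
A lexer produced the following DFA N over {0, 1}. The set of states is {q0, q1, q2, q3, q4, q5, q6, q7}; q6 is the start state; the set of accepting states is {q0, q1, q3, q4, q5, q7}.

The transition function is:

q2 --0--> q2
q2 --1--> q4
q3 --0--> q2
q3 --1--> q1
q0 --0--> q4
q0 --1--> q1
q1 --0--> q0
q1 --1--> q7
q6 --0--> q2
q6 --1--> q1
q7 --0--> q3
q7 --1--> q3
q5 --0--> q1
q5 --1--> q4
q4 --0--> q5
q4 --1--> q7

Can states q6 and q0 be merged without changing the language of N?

All states are reachable from the start state.
Initial partition by acceptance: {q0,q1,q3,q4,q5,q7} | {q2,q6}.
Split {q0,q1,q3,q4,q5,q7} by δ(·,0) → {q0,q1,q4,q5,q7} and {q3}.
On input 0, block {q0,q1,q4,q5,q7} splits into {q0,q1,q4,q5} and {q7}.
Refine {q0,q1,q4,q5} on symbol 1: members go to different blocks, giving {q0,q5} and {q1,q4}.
No further refinement is possible. Final partition (5 blocks): {q0,q5} | {q2,q6} | {q3} | {q7} | {q1,q4}.
q6 and q0 end up in different blocks, so they are distinguishable. For instance, the string 'ε' is accepted from only q0.

No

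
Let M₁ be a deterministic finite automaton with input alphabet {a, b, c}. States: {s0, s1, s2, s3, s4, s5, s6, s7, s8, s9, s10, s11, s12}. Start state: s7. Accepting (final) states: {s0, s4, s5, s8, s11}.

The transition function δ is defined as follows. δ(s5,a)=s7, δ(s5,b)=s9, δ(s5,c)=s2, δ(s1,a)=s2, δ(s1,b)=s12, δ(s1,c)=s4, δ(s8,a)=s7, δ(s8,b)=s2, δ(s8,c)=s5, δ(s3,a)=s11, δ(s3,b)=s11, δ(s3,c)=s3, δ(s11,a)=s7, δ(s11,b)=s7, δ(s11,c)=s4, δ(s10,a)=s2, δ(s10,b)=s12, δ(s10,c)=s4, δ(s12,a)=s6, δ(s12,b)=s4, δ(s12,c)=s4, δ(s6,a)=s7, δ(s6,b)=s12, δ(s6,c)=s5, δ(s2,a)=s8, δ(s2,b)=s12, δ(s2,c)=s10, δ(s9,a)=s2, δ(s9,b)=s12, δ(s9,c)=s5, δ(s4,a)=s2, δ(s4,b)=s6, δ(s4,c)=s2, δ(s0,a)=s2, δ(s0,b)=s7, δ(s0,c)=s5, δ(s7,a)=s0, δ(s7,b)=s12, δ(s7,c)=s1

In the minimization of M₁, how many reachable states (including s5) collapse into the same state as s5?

States {s3,s11} cannot be reached from the start state, so discard them.
Start with accepting vs non-accepting: {s0,s4,s5,s8} | {s1,s2,s6,s7,s9,s10,s12}.
Split {s0,s4,s5,s8} by δ(·,c) → {s0,s8} and {s4,s5}.
Refine {s1,s2,s6,s7,s9,s10,s12} on symbol a: members go to different blocks, giving {s1,s6,s9,s10,s12} and {s2,s7}.
On input a, block {s1,s6,s9,s10,s12} splits into {s1,s6,s9,s10} and {s12}.
Stable partition: {s0,s8} | {s1,s6,s9,s10} | {s4,s5} | {s2,s7} | {s12} — 5 equivalence classes.
The equivalence class containing s5 is {s4,s5}, of size 2.

2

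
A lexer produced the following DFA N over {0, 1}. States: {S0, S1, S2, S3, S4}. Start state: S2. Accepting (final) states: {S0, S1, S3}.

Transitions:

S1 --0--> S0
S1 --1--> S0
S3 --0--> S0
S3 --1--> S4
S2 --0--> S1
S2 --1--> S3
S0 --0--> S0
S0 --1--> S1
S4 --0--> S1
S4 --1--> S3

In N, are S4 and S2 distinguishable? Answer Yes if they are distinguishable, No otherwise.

No

All states are reachable from the start state.
Initial partition by acceptance: {S0,S1,S3} | {S2,S4}.
On input 1, block {S0,S1,S3} splits into {S0,S1} and {S3}.
The partition is now stable with 3 blocks: {S0,S1} | {S2,S4} | {S3}.
S4 and S2 lie in the same block of the stable partition, so they are equivalent — no string distinguishes them.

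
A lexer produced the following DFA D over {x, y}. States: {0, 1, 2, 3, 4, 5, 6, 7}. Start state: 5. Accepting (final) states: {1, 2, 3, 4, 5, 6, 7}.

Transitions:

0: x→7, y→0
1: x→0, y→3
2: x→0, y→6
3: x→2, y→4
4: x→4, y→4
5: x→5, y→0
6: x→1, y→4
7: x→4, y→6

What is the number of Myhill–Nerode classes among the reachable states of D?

Initial partition by acceptance: {1,2,3,4,5,6,7} | {0}.
Refine {1,2,3,4,5,6,7} on symbol x: members go to different blocks, giving {3,4,5,6,7} and {1,2}.
Split {3,4,5,6,7} by δ(·,x) → {4,5,7} and {3,6}.
Split {4,5,7} by δ(·,y) → {4} and {5} and {7}.
No further refinement is possible. Final partition (6 blocks): {4} | {0} | {1,2} | {3,6} | {5} | {7}.

6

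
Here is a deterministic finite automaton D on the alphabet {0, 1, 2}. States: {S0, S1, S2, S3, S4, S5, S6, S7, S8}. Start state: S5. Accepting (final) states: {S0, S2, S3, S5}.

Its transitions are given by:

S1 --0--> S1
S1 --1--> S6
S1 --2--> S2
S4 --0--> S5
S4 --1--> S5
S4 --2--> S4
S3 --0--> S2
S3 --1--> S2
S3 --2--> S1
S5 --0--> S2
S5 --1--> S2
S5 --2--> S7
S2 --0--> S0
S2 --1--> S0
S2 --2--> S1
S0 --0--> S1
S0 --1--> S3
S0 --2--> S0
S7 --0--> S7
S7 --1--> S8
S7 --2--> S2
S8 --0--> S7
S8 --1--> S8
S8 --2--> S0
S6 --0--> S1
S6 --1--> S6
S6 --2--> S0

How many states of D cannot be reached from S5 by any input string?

1

Starting at S5 and following transitions, the reachable set is {S0, S1, S2, S3, S5, S6, S7, S8}. That leaves S4 unreachable — 1 in total.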